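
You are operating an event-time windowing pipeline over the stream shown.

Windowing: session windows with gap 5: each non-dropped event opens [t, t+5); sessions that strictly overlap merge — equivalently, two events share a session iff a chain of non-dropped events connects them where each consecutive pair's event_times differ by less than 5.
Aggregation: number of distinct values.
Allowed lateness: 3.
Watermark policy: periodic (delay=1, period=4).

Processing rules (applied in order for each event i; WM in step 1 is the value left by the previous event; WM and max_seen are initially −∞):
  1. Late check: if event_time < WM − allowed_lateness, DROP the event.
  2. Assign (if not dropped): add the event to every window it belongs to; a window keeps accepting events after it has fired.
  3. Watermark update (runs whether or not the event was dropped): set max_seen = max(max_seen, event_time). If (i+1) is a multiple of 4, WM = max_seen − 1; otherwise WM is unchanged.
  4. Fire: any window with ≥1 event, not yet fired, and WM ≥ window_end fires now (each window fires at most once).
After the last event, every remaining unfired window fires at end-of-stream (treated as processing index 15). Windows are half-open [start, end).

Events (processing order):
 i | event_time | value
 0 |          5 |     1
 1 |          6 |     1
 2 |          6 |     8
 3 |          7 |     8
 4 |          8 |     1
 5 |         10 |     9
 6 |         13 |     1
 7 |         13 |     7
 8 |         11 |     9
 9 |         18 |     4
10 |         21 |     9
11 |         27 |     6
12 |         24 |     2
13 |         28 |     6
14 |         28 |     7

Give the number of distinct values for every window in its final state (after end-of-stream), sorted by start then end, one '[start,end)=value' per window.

i=0 t=5 v=1: → [5,10); WM=−∞
i=1 t=6 v=1: → [5,11); WM=−∞
i=2 t=6 v=8: → [5,11); WM=−∞
i=3 t=7 v=8: → [5,12); WM=6
i=4 t=8 v=1: → [5,13); WM=6
i=5 t=10 v=9: → [5,15); WM=6
i=6 t=13 v=1: → [5,18); WM=6
i=7 t=13 v=7: → [5,18); WM=12
i=8 t=11 v=9: → [5,18); WM=12
i=9 t=18 v=4: → [18,23); WM=12
i=10 t=21 v=9: → [18,26); WM=12
i=11 t=27 v=6: → [27,32); WM=26
i=12 t=24 v=2: → [18,32); WM=26
i=13 t=28 v=6: → [18,33); WM=26
i=14 t=28 v=7: → [18,33); WM=26

[5,18)=4 [18,33)=5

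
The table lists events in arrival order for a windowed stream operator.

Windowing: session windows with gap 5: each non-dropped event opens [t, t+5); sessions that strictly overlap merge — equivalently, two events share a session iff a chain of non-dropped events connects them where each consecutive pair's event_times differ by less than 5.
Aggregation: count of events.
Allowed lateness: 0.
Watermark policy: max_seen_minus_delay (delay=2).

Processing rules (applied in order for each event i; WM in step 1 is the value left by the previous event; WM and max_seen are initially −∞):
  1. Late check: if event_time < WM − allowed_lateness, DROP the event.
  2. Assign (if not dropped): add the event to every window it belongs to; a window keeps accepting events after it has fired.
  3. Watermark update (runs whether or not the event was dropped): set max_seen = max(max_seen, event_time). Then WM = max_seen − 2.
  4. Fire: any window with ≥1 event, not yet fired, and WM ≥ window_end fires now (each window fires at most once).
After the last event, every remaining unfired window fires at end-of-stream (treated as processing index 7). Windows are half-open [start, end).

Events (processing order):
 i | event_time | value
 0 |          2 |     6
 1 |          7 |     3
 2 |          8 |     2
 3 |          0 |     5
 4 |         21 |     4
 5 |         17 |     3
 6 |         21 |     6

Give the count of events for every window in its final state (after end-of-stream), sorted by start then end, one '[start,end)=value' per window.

[2,7)=1 [7,13)=2 [21,26)=2

i=0 t=2 v=6: → [2,7); WM=0
i=1 t=7 v=3: → [7,12); WM=5
i=2 t=8 v=2: → [7,13); WM=6
i=3 t=0 v=5: DROP (t<6-0); WM=6
i=4 t=21 v=4: → [21,26); WM=19
i=5 t=17 v=3: DROP (t<19-0); WM=19
i=6 t=21 v=6: → [21,26); WM=19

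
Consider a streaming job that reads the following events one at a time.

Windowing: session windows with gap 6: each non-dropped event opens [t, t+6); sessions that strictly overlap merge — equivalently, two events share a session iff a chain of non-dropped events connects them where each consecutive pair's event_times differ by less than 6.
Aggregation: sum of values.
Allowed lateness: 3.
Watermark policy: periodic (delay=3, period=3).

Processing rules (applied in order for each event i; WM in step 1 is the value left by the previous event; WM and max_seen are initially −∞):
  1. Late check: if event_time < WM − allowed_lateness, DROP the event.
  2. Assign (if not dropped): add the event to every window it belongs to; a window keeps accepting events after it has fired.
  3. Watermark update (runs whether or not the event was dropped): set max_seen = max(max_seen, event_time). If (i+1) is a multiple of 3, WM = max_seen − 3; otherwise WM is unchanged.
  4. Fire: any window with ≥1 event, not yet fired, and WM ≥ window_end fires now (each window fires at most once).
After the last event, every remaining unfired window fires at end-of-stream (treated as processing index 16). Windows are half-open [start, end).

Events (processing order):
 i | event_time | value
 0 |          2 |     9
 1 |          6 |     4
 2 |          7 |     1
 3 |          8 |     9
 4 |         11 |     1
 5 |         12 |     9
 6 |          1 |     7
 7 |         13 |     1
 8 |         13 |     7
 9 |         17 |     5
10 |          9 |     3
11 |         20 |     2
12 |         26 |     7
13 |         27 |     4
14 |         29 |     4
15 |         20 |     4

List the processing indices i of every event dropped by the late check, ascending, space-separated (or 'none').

i=0 t=2 v=9: → [2,8); WM=−∞
i=1 t=6 v=4: → [2,12); WM=−∞
i=2 t=7 v=1: → [2,13); WM=4
i=3 t=8 v=9: → [2,14); WM=4
i=4 t=11 v=1: → [2,17); WM=4
i=5 t=12 v=9: → [2,18); WM=9
i=6 t=1 v=7: DROP (t<9-3); WM=9
i=7 t=13 v=1: → [2,19); WM=9
i=8 t=13 v=7: → [2,19); WM=10
i=9 t=17 v=5: → [2,23); WM=10
i=10 t=9 v=3: → [2,23); WM=10
i=11 t=20 v=2: → [2,26); WM=17
i=12 t=26 v=7: → [26,32); WM=17
i=13 t=27 v=4: → [26,33); WM=17
i=14 t=29 v=4: → [26,35); WM=26
i=15 t=20 v=4: DROP (t<26-3); WM=26

6 15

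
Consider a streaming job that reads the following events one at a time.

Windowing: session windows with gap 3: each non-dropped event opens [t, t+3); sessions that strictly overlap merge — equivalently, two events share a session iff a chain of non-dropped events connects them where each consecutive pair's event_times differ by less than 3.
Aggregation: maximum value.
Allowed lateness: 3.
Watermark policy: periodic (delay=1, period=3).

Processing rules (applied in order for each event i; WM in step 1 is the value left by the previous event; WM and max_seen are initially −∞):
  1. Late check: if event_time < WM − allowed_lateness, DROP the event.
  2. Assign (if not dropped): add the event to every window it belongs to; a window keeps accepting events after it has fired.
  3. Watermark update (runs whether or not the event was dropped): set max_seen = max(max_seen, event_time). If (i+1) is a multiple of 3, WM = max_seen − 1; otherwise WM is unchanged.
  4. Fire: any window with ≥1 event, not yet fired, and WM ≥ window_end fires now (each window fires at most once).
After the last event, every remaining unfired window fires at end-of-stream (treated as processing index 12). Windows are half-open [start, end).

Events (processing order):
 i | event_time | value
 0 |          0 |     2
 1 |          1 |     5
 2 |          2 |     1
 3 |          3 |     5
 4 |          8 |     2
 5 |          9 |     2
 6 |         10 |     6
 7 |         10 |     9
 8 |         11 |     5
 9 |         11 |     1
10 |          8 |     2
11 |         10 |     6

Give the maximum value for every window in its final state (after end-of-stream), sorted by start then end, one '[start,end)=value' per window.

i=0 t=0 v=2: → [0,3); WM=−∞
i=1 t=1 v=5: → [0,4); WM=−∞
i=2 t=2 v=1: → [0,5); WM=1
i=3 t=3 v=5: → [0,6); WM=1
i=4 t=8 v=2: → [8,11); WM=1
i=5 t=9 v=2: → [8,12); WM=8
i=6 t=10 v=6: → [8,13); WM=8
i=7 t=10 v=9: → [8,13); WM=8
i=8 t=11 v=5: → [8,14); WM=10
i=9 t=11 v=1: → [8,14); WM=10
i=10 t=8 v=2: → [8,14); WM=10
i=11 t=10 v=6: → [8,14); WM=10

[0,6)=5 [8,14)=9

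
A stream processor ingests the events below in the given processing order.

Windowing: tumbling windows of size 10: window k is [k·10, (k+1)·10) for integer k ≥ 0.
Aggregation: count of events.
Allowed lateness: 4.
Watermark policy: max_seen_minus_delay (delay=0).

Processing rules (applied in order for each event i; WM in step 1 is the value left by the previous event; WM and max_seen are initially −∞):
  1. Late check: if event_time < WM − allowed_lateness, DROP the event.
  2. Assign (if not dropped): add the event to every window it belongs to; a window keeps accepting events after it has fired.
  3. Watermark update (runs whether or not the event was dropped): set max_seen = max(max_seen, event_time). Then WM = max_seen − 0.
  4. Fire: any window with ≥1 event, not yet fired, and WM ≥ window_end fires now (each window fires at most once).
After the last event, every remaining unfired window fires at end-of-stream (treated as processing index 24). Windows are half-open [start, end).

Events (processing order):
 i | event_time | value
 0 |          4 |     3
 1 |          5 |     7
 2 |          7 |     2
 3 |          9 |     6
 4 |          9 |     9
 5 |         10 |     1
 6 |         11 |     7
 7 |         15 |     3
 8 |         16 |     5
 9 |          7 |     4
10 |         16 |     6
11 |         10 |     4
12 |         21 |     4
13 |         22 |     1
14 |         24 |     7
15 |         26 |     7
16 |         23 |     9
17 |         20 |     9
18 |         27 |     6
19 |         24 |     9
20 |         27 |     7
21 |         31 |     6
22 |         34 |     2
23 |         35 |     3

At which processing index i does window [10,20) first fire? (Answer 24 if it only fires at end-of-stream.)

i=0 t=4 v=3: → [0,10); WM=4
i=1 t=5 v=7: → [0,10); WM=5
i=2 t=7 v=2: → [0,10); WM=7
i=3 t=9 v=6: → [0,10); WM=9
i=4 t=9 v=9: → [0,10); WM=9
i=5 t=10 v=1: → [10,20); WM=10; [0,10) fires=5
i=6 t=11 v=7: → [10,20); WM=11
i=7 t=15 v=3: → [10,20); WM=15
i=8 t=16 v=5: → [10,20); WM=16
i=9 t=7 v=4: DROP (t<16-4); WM=16
i=10 t=16 v=6: → [10,20); WM=16
i=11 t=10 v=4: DROP (t<16-4); WM=16
i=12 t=21 v=4: → [20,30); WM=21; [10,20) fires=5
i=13 t=22 v=1: → [20,30); WM=22
i=14 t=24 v=7: → [20,30); WM=24
i=15 t=26 v=7: → [20,30); WM=26
i=16 t=23 v=9: → [20,30); WM=26
i=17 t=20 v=9: DROP (t<26-4); WM=26
i=18 t=27 v=6: → [20,30); WM=27
i=19 t=24 v=9: → [20,30); WM=27
i=20 t=27 v=7: → [20,30); WM=27
i=21 t=31 v=6: → [30,40); WM=31; [20,30) fires=8
i=22 t=34 v=2: → [30,40); WM=34
i=23 t=35 v=3: → [30,40); WM=35

12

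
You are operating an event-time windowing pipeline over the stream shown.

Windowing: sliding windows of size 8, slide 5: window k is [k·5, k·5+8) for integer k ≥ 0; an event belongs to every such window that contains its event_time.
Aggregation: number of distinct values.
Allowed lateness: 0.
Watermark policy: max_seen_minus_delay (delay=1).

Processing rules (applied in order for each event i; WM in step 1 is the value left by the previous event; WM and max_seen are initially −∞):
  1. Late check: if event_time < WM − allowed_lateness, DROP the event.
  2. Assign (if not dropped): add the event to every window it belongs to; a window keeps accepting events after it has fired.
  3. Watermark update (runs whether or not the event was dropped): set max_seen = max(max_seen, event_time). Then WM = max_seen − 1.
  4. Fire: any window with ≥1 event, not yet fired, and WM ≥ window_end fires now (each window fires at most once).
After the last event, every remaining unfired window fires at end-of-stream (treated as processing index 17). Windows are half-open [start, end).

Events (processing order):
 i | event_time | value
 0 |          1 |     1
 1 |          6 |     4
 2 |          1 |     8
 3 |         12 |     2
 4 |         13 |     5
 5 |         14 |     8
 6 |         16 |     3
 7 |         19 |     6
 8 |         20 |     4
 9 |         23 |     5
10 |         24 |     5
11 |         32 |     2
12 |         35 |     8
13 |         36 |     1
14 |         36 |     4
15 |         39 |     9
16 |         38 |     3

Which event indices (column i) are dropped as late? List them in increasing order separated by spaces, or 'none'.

2

i=0 t=1 v=1: → [0,8); WM=0
i=1 t=6 v=4: → [5,13),[0,8); WM=5
i=2 t=1 v=8: DROP (t<5-0); WM=5
i=3 t=12 v=2: → [10,18),[5,13); WM=11; [0,8) fires=2
i=4 t=13 v=5: → [10,18); WM=12
i=5 t=14 v=8: → [10,18); WM=13; [5,13) fires=2
i=6 t=16 v=3: → [15,23),[10,18); WM=15
i=7 t=19 v=6: → [15,23); WM=18; [10,18) fires=4
i=8 t=20 v=4: → [20,28),[15,23); WM=19
i=9 t=23 v=5: → [20,28); WM=22
i=10 t=24 v=5: → [20,28); WM=23; [15,23) fires=3
i=11 t=32 v=2: → [30,38),[25,33); WM=31; [20,28) fires=2
i=12 t=35 v=8: → [35,43),[30,38); WM=34; [25,33) fires=1
i=13 t=36 v=1: → [35,43),[30,38); WM=35
i=14 t=36 v=4: → [35,43),[30,38); WM=35
i=15 t=39 v=9: → [35,43); WM=38; [30,38) fires=4
i=16 t=38 v=3: → [35,43); WM=38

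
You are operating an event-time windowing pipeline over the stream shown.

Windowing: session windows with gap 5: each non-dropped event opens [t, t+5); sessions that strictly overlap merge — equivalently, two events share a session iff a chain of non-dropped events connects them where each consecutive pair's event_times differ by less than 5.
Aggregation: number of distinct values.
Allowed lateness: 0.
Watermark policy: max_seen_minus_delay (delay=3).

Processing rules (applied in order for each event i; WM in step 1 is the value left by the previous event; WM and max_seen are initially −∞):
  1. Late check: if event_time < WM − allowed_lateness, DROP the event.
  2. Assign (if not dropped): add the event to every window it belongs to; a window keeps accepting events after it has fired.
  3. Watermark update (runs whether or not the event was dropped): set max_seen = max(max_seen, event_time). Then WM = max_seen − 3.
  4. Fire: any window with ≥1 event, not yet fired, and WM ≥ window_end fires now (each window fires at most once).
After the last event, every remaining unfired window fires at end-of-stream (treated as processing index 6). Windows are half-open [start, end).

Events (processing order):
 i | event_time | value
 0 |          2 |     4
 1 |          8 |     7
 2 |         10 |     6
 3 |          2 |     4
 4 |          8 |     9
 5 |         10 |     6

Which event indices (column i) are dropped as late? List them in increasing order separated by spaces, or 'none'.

i=0 t=2 v=4: → [2,7); WM=-1
i=1 t=8 v=7: → [8,13); WM=5
i=2 t=10 v=6: → [8,15); WM=7
i=3 t=2 v=4: DROP (t<7-0); WM=7
i=4 t=8 v=9: → [8,15); WM=7
i=5 t=10 v=6: → [8,15); WM=7

3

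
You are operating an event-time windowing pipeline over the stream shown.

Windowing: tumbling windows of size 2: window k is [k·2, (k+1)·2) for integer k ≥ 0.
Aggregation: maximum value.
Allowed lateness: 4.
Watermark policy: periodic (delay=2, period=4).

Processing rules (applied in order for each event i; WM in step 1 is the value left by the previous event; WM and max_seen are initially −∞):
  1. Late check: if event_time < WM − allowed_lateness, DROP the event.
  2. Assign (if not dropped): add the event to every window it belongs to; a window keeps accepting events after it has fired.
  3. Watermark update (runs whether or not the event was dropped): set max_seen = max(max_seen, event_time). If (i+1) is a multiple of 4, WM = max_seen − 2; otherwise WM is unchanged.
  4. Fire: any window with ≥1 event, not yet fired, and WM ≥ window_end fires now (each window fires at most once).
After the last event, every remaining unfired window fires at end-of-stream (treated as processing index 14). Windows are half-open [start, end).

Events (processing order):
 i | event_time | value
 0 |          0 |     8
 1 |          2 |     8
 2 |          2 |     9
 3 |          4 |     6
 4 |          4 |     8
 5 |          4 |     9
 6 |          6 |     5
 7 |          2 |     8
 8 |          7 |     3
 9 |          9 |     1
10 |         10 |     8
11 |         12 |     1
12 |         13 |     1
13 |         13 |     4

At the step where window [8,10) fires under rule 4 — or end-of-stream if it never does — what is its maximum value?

1

i=0 t=0 v=8: → [0,2); WM=−∞
i=1 t=2 v=8: → [2,4); WM=−∞
i=2 t=2 v=9: → [2,4); WM=−∞
i=3 t=4 v=6: → [4,6); WM=2; [0,2) fires=8
i=4 t=4 v=8: → [4,6); WM=2
i=5 t=4 v=9: → [4,6); WM=2
i=6 t=6 v=5: → [6,8); WM=2
i=7 t=2 v=8: → [2,4); WM=4; [2,4) fires=9
i=8 t=7 v=3: → [6,8); WM=4
i=9 t=9 v=1: → [8,10); WM=4
i=10 t=10 v=8: → [10,12); WM=4
i=11 t=12 v=1: → [12,14); WM=10; [4,6) fires=9 [6,8) fires=5 [8,10) fires=1
i=12 t=13 v=1: → [12,14); WM=10
i=13 t=13 v=4: → [12,14); WM=10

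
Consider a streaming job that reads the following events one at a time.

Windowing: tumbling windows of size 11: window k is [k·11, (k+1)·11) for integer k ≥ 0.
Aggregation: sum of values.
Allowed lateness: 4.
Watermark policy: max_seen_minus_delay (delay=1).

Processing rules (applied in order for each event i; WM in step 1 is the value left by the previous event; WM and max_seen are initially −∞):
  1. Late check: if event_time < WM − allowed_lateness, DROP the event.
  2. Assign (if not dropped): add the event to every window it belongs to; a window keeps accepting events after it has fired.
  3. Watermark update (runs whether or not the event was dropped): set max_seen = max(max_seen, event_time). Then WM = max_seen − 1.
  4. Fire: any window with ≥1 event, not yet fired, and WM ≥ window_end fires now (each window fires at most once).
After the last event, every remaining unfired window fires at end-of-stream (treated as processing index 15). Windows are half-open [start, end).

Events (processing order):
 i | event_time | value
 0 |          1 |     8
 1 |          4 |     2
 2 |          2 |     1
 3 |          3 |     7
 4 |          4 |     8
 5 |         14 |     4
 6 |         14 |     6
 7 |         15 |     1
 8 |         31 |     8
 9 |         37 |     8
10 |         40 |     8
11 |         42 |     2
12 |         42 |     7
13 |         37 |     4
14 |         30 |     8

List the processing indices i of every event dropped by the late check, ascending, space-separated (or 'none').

14

i=0 t=1 v=8: → [0,11); WM=0
i=1 t=4 v=2: → [0,11); WM=3
i=2 t=2 v=1: → [0,11); WM=3
i=3 t=3 v=7: → [0,11); WM=3
i=4 t=4 v=8: → [0,11); WM=3
i=5 t=14 v=4: → [11,22); WM=13; [0,11) fires=26
i=6 t=14 v=6: → [11,22); WM=13
i=7 t=15 v=1: → [11,22); WM=14
i=8 t=31 v=8: → [22,33); WM=30; [11,22) fires=11
i=9 t=37 v=8: → [33,44); WM=36; [22,33) fires=8
i=10 t=40 v=8: → [33,44); WM=39
i=11 t=42 v=2: → [33,44); WM=41
i=12 t=42 v=7: → [33,44); WM=41
i=13 t=37 v=4: → [33,44); WM=41
i=14 t=30 v=8: DROP (t<41-4); WM=41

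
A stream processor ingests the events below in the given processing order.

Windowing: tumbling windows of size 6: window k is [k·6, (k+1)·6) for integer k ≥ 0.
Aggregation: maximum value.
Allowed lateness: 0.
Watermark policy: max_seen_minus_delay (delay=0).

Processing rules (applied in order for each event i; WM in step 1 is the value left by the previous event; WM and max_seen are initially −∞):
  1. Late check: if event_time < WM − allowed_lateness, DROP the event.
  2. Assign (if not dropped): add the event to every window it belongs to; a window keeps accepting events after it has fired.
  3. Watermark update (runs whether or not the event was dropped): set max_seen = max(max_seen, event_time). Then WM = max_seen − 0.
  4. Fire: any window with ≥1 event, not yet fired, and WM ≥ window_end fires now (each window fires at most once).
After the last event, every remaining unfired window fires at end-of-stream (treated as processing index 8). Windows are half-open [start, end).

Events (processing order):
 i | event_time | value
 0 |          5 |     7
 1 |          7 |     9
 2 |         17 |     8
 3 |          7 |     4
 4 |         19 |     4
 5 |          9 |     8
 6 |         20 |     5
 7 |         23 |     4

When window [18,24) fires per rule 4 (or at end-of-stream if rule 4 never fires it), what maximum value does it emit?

5

i=0 t=5 v=7: → [0,6); WM=5
i=1 t=7 v=9: → [6,12); WM=7; [0,6) fires=7
i=2 t=17 v=8: → [12,18); WM=17; [6,12) fires=9
i=3 t=7 v=4: DROP (t<17-0); WM=17
i=4 t=19 v=4: → [18,24); WM=19; [12,18) fires=8
i=5 t=9 v=8: DROP (t<19-0); WM=19
i=6 t=20 v=5: → [18,24); WM=20
i=7 t=23 v=4: → [18,24); WM=23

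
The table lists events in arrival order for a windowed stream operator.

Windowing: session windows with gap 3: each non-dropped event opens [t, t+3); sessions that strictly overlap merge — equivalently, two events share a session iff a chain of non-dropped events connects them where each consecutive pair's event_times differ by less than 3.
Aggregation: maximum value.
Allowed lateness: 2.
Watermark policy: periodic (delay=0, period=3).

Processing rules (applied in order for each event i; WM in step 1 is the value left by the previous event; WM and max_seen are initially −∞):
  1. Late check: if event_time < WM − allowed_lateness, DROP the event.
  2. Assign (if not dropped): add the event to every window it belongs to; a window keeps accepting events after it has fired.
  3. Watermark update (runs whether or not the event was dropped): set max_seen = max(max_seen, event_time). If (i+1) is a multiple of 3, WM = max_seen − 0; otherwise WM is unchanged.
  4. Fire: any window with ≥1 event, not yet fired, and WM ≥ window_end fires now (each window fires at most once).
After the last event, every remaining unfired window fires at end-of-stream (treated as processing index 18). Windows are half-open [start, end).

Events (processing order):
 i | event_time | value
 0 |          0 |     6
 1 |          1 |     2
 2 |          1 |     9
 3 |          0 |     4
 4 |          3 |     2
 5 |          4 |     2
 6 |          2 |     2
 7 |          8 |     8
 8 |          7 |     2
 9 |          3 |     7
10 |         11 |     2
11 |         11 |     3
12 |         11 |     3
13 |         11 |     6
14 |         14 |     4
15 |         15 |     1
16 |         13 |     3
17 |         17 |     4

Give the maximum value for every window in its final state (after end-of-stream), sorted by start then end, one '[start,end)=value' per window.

[0,7)=9 [7,11)=8 [11,20)=6

i=0 t=0 v=6: → [0,3); WM=−∞
i=1 t=1 v=2: → [0,4); WM=−∞
i=2 t=1 v=9: → [0,4); WM=1
i=3 t=0 v=4: → [0,4); WM=1
i=4 t=3 v=2: → [0,6); WM=1
i=5 t=4 v=2: → [0,7); WM=4
i=6 t=2 v=2: → [0,7); WM=4
i=7 t=8 v=8: → [8,11); WM=4
i=8 t=7 v=2: → [7,11); WM=8
i=9 t=3 v=7: DROP (t<8-2); WM=8
i=10 t=11 v=2: → [11,14); WM=8
i=11 t=11 v=3: → [11,14); WM=11
i=12 t=11 v=3: → [11,14); WM=11
i=13 t=11 v=6: → [11,14); WM=11
i=14 t=14 v=4: → [14,17); WM=14
i=15 t=15 v=1: → [14,18); WM=14
i=16 t=13 v=3: → [11,18); WM=14
i=17 t=17 v=4: → [11,20); WM=17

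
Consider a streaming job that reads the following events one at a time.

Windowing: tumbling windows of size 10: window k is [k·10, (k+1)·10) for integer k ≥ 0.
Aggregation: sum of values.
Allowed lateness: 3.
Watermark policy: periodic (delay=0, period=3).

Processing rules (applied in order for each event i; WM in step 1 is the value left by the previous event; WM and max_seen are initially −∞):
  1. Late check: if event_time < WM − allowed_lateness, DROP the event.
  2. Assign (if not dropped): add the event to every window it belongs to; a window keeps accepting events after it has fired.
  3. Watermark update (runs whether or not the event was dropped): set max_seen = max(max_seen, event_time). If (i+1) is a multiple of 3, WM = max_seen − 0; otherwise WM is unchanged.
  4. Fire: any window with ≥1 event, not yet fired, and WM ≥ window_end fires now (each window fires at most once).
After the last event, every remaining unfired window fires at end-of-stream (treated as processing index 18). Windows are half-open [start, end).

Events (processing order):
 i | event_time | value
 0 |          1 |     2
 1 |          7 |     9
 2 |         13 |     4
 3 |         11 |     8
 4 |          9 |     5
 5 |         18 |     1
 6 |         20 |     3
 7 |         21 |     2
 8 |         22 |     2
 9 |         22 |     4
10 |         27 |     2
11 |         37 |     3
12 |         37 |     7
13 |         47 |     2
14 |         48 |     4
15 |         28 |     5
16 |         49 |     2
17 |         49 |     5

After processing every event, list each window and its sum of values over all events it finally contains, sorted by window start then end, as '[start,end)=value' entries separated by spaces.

[0,10)=11 [10,20)=13 [20,30)=13 [30,40)=10 [40,50)=13

i=0 t=1 v=2: → [0,10); WM=−∞
i=1 t=7 v=9: → [0,10); WM=−∞
i=2 t=13 v=4: → [10,20); WM=13; [0,10) fires=11
i=3 t=11 v=8: → [10,20); WM=13
i=4 t=9 v=5: DROP (t<13-3); WM=13
i=5 t=18 v=1: → [10,20); WM=18
i=6 t=20 v=3: → [20,30); WM=18
i=7 t=21 v=2: → [20,30); WM=18
i=8 t=22 v=2: → [20,30); WM=22; [10,20) fires=13
i=9 t=22 v=4: → [20,30); WM=22
i=10 t=27 v=2: → [20,30); WM=22
i=11 t=37 v=3: → [30,40); WM=37; [20,30) fires=13
i=12 t=37 v=7: → [30,40); WM=37
i=13 t=47 v=2: → [40,50); WM=37
i=14 t=48 v=4: → [40,50); WM=48; [30,40) fires=10
i=15 t=28 v=5: DROP (t<48-3); WM=48
i=16 t=49 v=2: → [40,50); WM=48
i=17 t=49 v=5: → [40,50); WM=49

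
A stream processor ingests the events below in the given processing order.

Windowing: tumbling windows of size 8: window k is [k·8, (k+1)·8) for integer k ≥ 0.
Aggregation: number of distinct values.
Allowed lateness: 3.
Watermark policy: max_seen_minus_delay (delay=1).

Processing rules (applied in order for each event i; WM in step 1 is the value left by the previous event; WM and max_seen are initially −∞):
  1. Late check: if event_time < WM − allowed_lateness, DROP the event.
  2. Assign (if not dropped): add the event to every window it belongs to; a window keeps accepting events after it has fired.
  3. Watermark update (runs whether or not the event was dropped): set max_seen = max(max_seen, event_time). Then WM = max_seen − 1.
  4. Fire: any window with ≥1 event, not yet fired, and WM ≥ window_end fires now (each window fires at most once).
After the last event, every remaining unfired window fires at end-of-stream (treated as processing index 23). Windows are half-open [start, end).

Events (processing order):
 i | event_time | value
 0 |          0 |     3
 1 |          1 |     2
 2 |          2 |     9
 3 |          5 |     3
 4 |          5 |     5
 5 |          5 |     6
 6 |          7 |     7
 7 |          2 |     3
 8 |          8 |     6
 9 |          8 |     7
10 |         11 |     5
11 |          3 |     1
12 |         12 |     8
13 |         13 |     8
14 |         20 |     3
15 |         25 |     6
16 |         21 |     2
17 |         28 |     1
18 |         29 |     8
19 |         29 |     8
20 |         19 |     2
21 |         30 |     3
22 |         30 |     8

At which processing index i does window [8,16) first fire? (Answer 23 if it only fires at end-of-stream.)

i=0 t=0 v=3: → [0,8); WM=-1
i=1 t=1 v=2: → [0,8); WM=0
i=2 t=2 v=9: → [0,8); WM=1
i=3 t=5 v=3: → [0,8); WM=4
i=4 t=5 v=5: → [0,8); WM=4
i=5 t=5 v=6: → [0,8); WM=4
i=6 t=7 v=7: → [0,8); WM=6
i=7 t=2 v=3: DROP (t<6-3); WM=6
i=8 t=8 v=6: → [8,16); WM=7
i=9 t=8 v=7: → [8,16); WM=7
i=10 t=11 v=5: → [8,16); WM=10; [0,8) fires=6
i=11 t=3 v=1: DROP (t<10-3); WM=10
i=12 t=12 v=8: → [8,16); WM=11
i=13 t=13 v=8: → [8,16); WM=12
i=14 t=20 v=3: → [16,24); WM=19; [8,16) fires=4
i=15 t=25 v=6: → [24,32); WM=24; [16,24) fires=1
i=16 t=21 v=2: → [16,24); WM=24
i=17 t=28 v=1: → [24,32); WM=27
i=18 t=29 v=8: → [24,32); WM=28
i=19 t=29 v=8: → [24,32); WM=28
i=20 t=19 v=2: DROP (t<28-3); WM=28
i=21 t=30 v=3: → [24,32); WM=29
i=22 t=30 v=8: → [24,32); WM=29

14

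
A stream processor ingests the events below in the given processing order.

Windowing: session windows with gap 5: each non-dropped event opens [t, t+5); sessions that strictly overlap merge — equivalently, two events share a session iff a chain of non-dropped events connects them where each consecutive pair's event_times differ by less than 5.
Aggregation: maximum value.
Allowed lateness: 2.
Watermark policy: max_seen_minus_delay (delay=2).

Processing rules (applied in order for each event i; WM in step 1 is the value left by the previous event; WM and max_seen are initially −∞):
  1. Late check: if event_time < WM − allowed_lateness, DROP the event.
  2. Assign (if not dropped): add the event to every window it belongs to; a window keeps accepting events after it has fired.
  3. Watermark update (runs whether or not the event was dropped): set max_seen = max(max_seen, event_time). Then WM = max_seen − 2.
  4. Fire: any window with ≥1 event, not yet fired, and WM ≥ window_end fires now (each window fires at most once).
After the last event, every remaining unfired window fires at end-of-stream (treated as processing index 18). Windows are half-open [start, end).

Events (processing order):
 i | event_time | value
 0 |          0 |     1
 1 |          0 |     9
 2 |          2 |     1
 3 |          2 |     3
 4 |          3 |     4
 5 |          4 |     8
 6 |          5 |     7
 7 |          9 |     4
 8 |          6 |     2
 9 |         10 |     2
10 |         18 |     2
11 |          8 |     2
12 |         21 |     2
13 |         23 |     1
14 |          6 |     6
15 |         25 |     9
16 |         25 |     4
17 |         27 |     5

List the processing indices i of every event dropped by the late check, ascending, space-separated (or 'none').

i=0 t=0 v=1: → [0,5); WM=-2
i=1 t=0 v=9: → [0,5); WM=-2
i=2 t=2 v=1: → [0,7); WM=0
i=3 t=2 v=3: → [0,7); WM=0
i=4 t=3 v=4: → [0,8); WM=1
i=5 t=4 v=8: → [0,9); WM=2
i=6 t=5 v=7: → [0,10); WM=3
i=7 t=9 v=4: → [0,14); WM=7
i=8 t=6 v=2: → [0,14); WM=7
i=9 t=10 v=2: → [0,15); WM=8
i=10 t=18 v=2: → [18,23); WM=16
i=11 t=8 v=2: DROP (t<16-2); WM=16
i=12 t=21 v=2: → [18,26); WM=19
i=13 t=23 v=1: → [18,28); WM=21
i=14 t=6 v=6: DROP (t<21-2); WM=21
i=15 t=25 v=9: → [18,30); WM=23
i=16 t=25 v=4: → [18,30); WM=23
i=17 t=27 v=5: → [18,32); WM=25

11 14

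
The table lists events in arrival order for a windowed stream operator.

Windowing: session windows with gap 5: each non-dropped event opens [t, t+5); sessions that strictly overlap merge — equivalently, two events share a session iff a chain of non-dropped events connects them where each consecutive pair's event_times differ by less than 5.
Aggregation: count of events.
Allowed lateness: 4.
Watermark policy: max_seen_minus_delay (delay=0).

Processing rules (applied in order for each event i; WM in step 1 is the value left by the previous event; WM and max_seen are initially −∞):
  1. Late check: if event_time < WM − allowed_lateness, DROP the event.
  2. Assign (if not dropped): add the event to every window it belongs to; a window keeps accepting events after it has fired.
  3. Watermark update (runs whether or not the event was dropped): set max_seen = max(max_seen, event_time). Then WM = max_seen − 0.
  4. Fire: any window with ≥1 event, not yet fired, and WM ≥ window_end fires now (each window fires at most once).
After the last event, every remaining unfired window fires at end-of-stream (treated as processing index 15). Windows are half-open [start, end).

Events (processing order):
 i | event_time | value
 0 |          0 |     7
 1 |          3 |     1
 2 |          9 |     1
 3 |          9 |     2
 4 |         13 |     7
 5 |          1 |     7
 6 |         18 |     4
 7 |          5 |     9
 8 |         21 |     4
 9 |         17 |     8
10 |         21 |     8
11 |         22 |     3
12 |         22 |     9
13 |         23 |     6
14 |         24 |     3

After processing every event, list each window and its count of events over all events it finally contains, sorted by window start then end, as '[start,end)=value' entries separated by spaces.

[0,8)=2 [9,29)=11

i=0 t=0 v=7: → [0,5); WM=0
i=1 t=3 v=1: → [0,8); WM=3
i=2 t=9 v=1: → [9,14); WM=9
i=3 t=9 v=2: → [9,14); WM=9
i=4 t=13 v=7: → [9,18); WM=13
i=5 t=1 v=7: DROP (t<13-4); WM=13
i=6 t=18 v=4: → [18,23); WM=18
i=7 t=5 v=9: DROP (t<18-4); WM=18
i=8 t=21 v=4: → [18,26); WM=21
i=9 t=17 v=8: → [9,26); WM=21
i=10 t=21 v=8: → [9,26); WM=21
i=11 t=22 v=3: → [9,27); WM=22
i=12 t=22 v=9: → [9,27); WM=22
i=13 t=23 v=6: → [9,28); WM=23
i=14 t=24 v=3: → [9,29); WM=24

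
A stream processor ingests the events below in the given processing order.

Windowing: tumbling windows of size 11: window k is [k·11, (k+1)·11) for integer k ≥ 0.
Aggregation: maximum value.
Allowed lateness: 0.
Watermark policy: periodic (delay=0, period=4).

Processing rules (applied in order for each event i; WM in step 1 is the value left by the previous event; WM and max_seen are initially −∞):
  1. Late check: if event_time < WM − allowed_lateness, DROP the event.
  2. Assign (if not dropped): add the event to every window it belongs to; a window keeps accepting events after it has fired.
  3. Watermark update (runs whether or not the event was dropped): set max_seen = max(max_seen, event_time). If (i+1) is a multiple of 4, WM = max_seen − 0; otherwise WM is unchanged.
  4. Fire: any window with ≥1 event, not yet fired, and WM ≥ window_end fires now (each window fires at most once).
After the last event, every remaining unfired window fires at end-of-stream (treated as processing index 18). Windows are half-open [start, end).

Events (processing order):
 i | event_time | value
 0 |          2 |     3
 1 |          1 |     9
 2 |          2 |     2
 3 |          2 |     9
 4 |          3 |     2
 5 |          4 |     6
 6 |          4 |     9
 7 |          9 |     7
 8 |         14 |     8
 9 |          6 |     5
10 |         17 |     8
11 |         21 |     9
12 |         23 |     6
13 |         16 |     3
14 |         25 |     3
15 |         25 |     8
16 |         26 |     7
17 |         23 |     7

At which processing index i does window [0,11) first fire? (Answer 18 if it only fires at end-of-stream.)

11

i=0 t=2 v=3: → [0,11); WM=−∞
i=1 t=1 v=9: → [0,11); WM=−∞
i=2 t=2 v=2: → [0,11); WM=−∞
i=3 t=2 v=9: → [0,11); WM=2
i=4 t=3 v=2: → [0,11); WM=2
i=5 t=4 v=6: → [0,11); WM=2
i=6 t=4 v=9: → [0,11); WM=2
i=7 t=9 v=7: → [0,11); WM=9
i=8 t=14 v=8: → [11,22); WM=9
i=9 t=6 v=5: DROP (t<9-0); WM=9
i=10 t=17 v=8: → [11,22); WM=9
i=11 t=21 v=9: → [11,22); WM=21; [0,11) fires=9
i=12 t=23 v=6: → [22,33); WM=21
i=13 t=16 v=3: DROP (t<21-0); WM=21
i=14 t=25 v=3: → [22,33); WM=21
i=15 t=25 v=8: → [22,33); WM=25; [11,22) fires=9
i=16 t=26 v=7: → [22,33); WM=25
i=17 t=23 v=7: DROP (t<25-0); WM=25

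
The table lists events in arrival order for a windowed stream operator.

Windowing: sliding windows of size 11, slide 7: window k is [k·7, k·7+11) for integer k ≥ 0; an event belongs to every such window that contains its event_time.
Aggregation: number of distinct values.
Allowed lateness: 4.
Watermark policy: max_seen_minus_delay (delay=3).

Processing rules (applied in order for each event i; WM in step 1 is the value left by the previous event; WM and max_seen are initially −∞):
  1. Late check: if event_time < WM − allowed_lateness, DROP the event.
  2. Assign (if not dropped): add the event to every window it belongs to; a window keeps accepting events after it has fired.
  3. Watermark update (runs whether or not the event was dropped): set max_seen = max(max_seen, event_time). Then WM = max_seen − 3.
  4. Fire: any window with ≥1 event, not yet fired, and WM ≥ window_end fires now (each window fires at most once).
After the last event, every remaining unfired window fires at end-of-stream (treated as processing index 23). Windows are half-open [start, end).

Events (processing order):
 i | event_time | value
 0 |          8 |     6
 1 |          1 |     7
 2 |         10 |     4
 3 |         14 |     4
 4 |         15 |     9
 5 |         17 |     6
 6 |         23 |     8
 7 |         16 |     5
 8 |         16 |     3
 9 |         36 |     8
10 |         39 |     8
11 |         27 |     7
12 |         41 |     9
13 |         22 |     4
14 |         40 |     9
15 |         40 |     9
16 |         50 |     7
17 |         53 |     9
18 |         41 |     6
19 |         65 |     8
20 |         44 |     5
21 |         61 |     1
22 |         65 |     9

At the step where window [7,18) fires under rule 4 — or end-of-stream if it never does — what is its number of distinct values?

3

i=0 t=8 v=6: → [7,18),[0,11); WM=5
i=1 t=1 v=7: → [0,11); WM=5
i=2 t=10 v=4: → [7,18),[0,11); WM=7
i=3 t=14 v=4: → [14,25),[7,18); WM=11; [0,11) fires=3
i=4 t=15 v=9: → [14,25),[7,18); WM=12
i=5 t=17 v=6: → [14,25),[7,18); WM=14
i=6 t=23 v=8: → [21,32),[14,25); WM=20; [7,18) fires=3
i=7 t=16 v=5: → [14,25),[7,18); WM=20
i=8 t=16 v=3: → [14,25),[7,18); WM=20
i=9 t=36 v=8: → [35,46),[28,39); WM=33; [14,25) fires=6 [21,32) fires=1
i=10 t=39 v=8: → [35,46); WM=36
i=11 t=27 v=7: DROP (t<36-4); WM=36
i=12 t=41 v=9: → [35,46); WM=38
i=13 t=22 v=4: DROP (t<38-4); WM=38
i=14 t=40 v=9: → [35,46); WM=38
i=15 t=40 v=9: → [35,46); WM=38
i=16 t=50 v=7: → [49,60),[42,53); WM=47; [28,39) fires=1 [35,46) fires=2
i=17 t=53 v=9: → [49,60); WM=50
i=18 t=41 v=6: DROP (t<50-4); WM=50
i=19 t=65 v=8: → [63,74),[56,67); WM=62; [42,53) fires=1 [49,60) fires=2
i=20 t=44 v=5: DROP (t<62-4); WM=62
i=21 t=61 v=1: → [56,67); WM=62
i=22 t=65 v=9: → [63,74),[56,67); WM=62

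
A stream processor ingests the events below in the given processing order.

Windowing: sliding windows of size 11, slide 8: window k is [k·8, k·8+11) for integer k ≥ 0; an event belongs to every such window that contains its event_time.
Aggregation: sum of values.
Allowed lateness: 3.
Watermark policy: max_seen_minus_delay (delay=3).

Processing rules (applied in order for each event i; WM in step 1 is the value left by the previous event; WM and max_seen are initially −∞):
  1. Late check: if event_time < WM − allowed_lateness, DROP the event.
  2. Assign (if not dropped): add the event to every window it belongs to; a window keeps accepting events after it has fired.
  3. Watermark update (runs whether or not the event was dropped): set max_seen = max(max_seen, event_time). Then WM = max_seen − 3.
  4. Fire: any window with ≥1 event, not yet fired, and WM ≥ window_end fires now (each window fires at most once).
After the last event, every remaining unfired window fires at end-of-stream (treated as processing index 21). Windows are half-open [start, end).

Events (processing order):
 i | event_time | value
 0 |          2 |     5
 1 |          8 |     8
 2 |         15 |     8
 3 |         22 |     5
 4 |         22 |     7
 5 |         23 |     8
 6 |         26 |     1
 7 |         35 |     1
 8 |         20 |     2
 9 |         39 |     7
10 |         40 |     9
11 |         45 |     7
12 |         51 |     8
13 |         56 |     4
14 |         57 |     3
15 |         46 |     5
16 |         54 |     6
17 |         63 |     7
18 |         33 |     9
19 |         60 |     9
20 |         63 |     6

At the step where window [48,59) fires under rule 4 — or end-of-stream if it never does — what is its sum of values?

21

i=0 t=2 v=5: → [0,11); WM=-1
i=1 t=8 v=8: → [8,19),[0,11); WM=5
i=2 t=15 v=8: → [8,19); WM=12; [0,11) fires=13
i=3 t=22 v=5: → [16,27); WM=19; [8,19) fires=16
i=4 t=22 v=7: → [16,27); WM=19
i=5 t=23 v=8: → [16,27); WM=20
i=6 t=26 v=1: → [24,35),[16,27); WM=23
i=7 t=35 v=1: → [32,43); WM=32; [16,27) fires=21
i=8 t=20 v=2: DROP (t<32-3); WM=32
i=9 t=39 v=7: → [32,43); WM=36; [24,35) fires=1
i=10 t=40 v=9: → [40,51),[32,43); WM=37
i=11 t=45 v=7: → [40,51); WM=42
i=12 t=51 v=8: → [48,59); WM=48; [32,43) fires=17
i=13 t=56 v=4: → [56,67),[48,59); WM=53; [40,51) fires=16
i=14 t=57 v=3: → [56,67),[48,59); WM=54
i=15 t=46 v=5: DROP (t<54-3); WM=54
i=16 t=54 v=6: → [48,59); WM=54
i=17 t=63 v=7: → [56,67); WM=60; [48,59) fires=21
i=18 t=33 v=9: DROP (t<60-3); WM=60
i=19 t=60 v=9: → [56,67); WM=60
i=20 t=63 v=6: → [56,67); WM=60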